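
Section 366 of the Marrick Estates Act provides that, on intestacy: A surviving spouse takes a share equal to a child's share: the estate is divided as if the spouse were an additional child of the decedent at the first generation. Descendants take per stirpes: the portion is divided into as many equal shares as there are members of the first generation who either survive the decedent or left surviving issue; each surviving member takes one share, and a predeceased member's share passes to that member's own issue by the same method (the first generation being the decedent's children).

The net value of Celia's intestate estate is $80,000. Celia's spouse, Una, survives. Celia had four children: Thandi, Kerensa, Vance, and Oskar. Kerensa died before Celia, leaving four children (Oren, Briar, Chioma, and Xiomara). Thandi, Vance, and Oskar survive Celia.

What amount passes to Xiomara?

The spouse counts as an additional share at the children's level, so there are 5 primary shares of $16,000. Una takes one such share ($16,000).
The children's combined portion ($64,000) is divided into 4 shares of $16,000: Thandi, Vance, and Oskar each take $16,000; Kerensa's $16,000 share passes to Kerensa's issue.
Kerensa's share ($16,000) is divided into 4 shares of $4,000: Oren, Briar, Chioma, and Xiomara each take $4,000.

Xiomara receives $4,000.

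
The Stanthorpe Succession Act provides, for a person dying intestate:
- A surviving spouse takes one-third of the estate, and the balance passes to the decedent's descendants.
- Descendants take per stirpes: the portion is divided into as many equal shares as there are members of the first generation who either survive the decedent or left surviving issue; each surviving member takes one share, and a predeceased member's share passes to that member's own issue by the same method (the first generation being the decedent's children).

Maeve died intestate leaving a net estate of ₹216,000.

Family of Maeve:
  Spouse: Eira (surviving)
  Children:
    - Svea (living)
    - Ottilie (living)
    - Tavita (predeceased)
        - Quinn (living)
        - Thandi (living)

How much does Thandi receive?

Thandi receives ₹24,000.

Eira takes one-third of ₹216,000 = ₹72,000. The remaining ₹144,000 passes to the descendants.
The descendants' portion (₹144,000) is divided into 3 shares of ₹48,000: Svea and Ottilie each take ₹48,000; Tavita's ₹48,000 share passes to Tavita's issue.
Tavita's share (₹48,000) is divided into 2 shares of ₹24,000: Quinn and Thandi each take ₹24,000.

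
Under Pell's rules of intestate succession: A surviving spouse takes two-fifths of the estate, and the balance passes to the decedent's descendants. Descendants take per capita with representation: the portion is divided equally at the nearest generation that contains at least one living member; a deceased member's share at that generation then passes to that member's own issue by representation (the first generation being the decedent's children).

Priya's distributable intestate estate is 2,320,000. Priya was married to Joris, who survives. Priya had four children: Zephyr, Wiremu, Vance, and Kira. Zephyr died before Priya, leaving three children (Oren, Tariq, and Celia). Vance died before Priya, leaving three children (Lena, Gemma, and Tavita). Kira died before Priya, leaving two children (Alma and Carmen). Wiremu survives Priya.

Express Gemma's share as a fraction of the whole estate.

Gemma receives 1/20 of the estate.

Joris takes two-fifths of 2,320,000 = 928,000. The remaining 1,392,000 passes to the descendants.
The descendants' portion (1,392,000) is divided into 4 shares of 348,000: Wiremu takes 348,000; Zephyr's 348,000 share passes to Zephyr's issue; Vance's 348,000 share passes to Vance's issue; Kira's 348,000 share passes to Kira's issue.
Zephyr's share (348,000) is divided into 3 shares of 116,000: Oren, Tariq, and Celia each take 116,000.
Vance's share (348,000) is divided into 3 shares of 116,000: Lena, Gemma, and Tavita each take 116,000.
Kira's share (348,000) is divided into 2 shares of 174,000: Alma and Carmen each take 174,000.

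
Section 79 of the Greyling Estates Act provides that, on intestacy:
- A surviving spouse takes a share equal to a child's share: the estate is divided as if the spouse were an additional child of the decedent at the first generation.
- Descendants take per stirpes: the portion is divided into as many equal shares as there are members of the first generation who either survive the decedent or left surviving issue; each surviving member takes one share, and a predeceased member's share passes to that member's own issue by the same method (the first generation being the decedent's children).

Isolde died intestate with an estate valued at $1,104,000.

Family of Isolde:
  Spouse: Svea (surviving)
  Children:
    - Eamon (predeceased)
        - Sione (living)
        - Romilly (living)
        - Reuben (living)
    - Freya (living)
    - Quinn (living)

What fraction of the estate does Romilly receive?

The spouse counts as an additional share at the children's level, so there are 4 primary shares of $276,000. Svea takes one such share ($276,000).
The children's combined portion ($828,000) is divided into 3 shares of $276,000: Freya and Quinn each take $276,000; Eamon's $276,000 share passes to Eamon's issue.
Eamon's share ($276,000) is divided into 3 shares of $92,000: Sione, Romilly, and Reuben each take $92,000.

Romilly receives 1/12 of the estate.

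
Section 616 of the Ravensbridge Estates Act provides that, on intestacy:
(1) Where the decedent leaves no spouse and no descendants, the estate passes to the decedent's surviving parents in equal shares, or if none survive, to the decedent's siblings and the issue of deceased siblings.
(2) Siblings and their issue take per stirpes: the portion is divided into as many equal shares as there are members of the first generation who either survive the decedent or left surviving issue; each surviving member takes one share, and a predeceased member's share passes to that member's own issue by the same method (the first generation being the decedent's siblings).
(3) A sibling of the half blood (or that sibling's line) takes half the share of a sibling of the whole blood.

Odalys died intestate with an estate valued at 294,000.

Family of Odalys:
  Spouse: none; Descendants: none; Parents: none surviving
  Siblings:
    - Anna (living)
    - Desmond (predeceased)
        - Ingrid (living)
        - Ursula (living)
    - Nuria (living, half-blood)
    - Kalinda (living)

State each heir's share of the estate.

The entire 294,000 passes to the siblings and their issue.
Counting each half-blood sibling's line as half a unit, there are 7/2 units in 294,000, so one unit is 84,000. Whole-blood lines (Anna, Desmond, and Kalinda) take 84,000 each; half-blood lines (Nuria) take 42,000 each.
Desmond's share (84,000) is divided into 2 shares of 42,000: Ingrid and Ursula each take 42,000.

Anna: 84,000; Ingrid: 42,000; Ursula: 42,000; Nuria: 42,000; Kalinda: 84,000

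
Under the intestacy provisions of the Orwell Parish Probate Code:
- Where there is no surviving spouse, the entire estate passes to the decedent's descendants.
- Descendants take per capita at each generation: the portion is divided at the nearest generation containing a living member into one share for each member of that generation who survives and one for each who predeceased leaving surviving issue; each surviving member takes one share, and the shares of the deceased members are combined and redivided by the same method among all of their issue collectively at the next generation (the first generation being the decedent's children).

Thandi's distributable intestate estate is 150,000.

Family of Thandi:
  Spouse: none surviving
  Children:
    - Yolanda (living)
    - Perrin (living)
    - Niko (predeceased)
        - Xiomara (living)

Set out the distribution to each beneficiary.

The entire 150,000 passes to the descendants.
That amount (150,000) is divided at the children's generation into 3 shares of 50,000. Yolanda and Perrin each take 50,000. The remaining share for the deceased Niko (50,000) is carried to the next generation.
That pool (50,000) passes entirely to Xiomara, the sole taker at the grandchildren's generation.

Yolanda: 50,000; Perrin: 50,000; Xiomara: 50,000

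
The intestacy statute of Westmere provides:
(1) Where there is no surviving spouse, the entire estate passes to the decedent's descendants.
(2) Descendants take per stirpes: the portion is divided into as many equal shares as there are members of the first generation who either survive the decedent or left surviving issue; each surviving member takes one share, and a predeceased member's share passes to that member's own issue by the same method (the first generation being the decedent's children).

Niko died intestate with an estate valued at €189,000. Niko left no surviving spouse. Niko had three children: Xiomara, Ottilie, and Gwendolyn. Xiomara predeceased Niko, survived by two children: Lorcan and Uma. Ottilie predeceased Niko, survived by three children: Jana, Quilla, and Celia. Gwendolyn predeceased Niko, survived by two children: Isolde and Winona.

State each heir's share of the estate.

Lorcan: €31,500; Uma: €31,500; Jana: €21,000; Quilla: €21,000; Celia: €21,000; Isolde: €31,500; Winona: €31,500

The entire €189,000 passes to the descendants.
That amount (€189,000) is divided into 3 shares of €63,000: Xiomara's €63,000 share passes to Xiomara's issue; Ottilie's €63,000 share passes to Ottilie's issue; Gwendolyn's €63,000 share passes to Gwendolyn's issue.
Xiomara's share (€63,000) is divided into 2 shares of €31,500: Lorcan and Uma each take €31,500.
Ottilie's share (€63,000) is divided into 3 shares of €21,000: Jana, Quilla, and Celia each take €21,000.
Gwendolyn's share (€63,000) is divided into 2 shares of €31,500: Isolde and Winona each take €31,500.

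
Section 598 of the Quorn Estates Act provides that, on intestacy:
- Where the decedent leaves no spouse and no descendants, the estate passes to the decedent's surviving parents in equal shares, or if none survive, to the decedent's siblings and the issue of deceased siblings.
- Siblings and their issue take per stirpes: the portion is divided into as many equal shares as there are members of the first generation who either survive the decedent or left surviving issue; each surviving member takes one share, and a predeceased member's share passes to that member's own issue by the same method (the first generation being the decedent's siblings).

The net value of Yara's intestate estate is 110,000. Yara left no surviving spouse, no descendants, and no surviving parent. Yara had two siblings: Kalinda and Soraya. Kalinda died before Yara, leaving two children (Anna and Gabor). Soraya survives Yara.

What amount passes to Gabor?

Gabor receives 27,500.

The entire 110,000 passes to the siblings and their issue.
That amount (110,000) is divided into 2 shares of 55,000: Soraya takes 55,000; Kalinda's 55,000 share passes to Kalinda's issue.
Kalinda's share (55,000) is divided into 2 shares of 27,500: Anna and Gabor each take 27,500.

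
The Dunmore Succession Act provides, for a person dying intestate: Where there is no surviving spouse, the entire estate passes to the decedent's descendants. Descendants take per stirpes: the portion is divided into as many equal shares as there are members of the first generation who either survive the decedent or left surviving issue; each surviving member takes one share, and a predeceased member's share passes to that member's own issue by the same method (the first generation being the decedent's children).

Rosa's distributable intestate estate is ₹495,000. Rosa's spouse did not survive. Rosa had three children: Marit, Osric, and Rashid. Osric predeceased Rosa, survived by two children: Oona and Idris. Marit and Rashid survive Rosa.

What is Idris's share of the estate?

Idris receives ₹82,500.

The entire ₹495,000 passes to the descendants.
That amount (₹495,000) is divided into 3 shares of ₹165,000: Marit and Rashid each take ₹165,000; Osric's ₹165,000 share passes to Osric's issue.
Osric's share (₹165,000) is divided into 2 shares of ₹82,500: Oona and Idris each take ₹82,500.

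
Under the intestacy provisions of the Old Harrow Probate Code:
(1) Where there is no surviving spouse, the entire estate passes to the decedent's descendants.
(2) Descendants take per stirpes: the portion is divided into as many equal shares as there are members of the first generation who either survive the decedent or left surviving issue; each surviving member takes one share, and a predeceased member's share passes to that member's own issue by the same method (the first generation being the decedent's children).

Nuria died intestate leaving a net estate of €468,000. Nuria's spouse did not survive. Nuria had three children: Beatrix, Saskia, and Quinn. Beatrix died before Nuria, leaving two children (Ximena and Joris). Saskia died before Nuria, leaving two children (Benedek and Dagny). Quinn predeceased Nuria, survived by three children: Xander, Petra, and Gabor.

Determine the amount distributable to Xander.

Xander receives €52,000.

The entire €468,000 passes to the descendants.
That amount (€468,000) is divided into 3 shares of €156,000: Beatrix's €156,000 share passes to Beatrix's issue; Saskia's €156,000 share passes to Saskia's issue; Quinn's €156,000 share passes to Quinn's issue.
Beatrix's share (€156,000) is divided into 2 shares of €78,000: Ximena and Joris each take €78,000.
Saskia's share (€156,000) is divided into 2 shares of €78,000: Benedek and Dagny each take €78,000.
Quinn's share (€156,000) is divided into 3 shares of €52,000: Xander, Petra, and Gabor each take €52,000.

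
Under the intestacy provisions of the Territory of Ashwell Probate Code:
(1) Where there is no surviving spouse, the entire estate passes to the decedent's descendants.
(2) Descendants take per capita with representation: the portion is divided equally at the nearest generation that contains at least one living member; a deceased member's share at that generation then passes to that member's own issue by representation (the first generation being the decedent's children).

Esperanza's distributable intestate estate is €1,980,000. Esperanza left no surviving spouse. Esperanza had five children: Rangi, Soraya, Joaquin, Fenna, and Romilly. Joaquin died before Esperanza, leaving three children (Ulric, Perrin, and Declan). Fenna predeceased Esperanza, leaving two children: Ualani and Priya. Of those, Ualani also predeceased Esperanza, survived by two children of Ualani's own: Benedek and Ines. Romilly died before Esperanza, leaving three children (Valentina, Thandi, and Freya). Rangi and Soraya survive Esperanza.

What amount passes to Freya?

The entire €1,980,000 passes to the descendants.
That amount (€1,980,000) is divided into 5 shares of €396,000: Rangi and Soraya each take €396,000; Joaquin's €396,000 share passes to Joaquin's issue; Fenna's €396,000 share passes to Fenna's issue; Romilly's €396,000 share passes to Romilly's issue.
Joaquin's share (€396,000) is divided into 3 shares of €132,000: Ulric, Perrin, and Declan each take €132,000.
Fenna's share (€396,000) is divided into 2 shares of €198,000: Priya takes €198,000; Ualani's €198,000 share passes to Ualani's issue.
Ualani's share (€198,000) is divided into 2 shares of €99,000: Benedek and Ines each take €99,000.
Romilly's share (€396,000) is divided into 3 shares of €132,000: Valentina, Thandi, and Freya each take €132,000.

Freya receives €132,000.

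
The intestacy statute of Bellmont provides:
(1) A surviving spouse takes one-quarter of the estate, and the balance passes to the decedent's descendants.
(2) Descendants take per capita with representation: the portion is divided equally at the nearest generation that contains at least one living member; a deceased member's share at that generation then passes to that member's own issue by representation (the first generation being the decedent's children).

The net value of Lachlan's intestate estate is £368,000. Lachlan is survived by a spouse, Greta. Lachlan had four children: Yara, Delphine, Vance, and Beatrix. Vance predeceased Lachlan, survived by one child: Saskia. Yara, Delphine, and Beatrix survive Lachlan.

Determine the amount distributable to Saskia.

Greta takes one-quarter of £368,000 = £92,000. The remaining £276,000 passes to the descendants.
The descendants' portion (£276,000) is divided into 4 shares of £69,000: Yara, Delphine, and Beatrix each take £69,000; Vance's £69,000 share passes to Vance's issue.
Vance's share (£69,000) passes entirely to Saskia.

Saskia receives £69,000.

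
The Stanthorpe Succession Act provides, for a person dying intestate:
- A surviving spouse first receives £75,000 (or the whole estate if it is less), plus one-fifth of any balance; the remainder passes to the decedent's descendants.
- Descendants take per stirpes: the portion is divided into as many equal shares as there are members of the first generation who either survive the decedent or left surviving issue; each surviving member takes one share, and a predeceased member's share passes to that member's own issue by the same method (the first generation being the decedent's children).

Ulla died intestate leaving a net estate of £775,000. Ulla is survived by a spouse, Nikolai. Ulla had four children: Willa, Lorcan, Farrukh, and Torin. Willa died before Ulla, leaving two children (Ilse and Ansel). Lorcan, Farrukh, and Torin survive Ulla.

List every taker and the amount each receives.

Nikolai: £215,000; Ilse: £70,000; Ansel: £70,000; Lorcan: £140,000; Farrukh: £140,000; Torin: £140,000

Nikolai first takes £75,000, leaving a balance of £700,000. Nikolai then takes one-fifth of the balance (£140,000), for a total of £215,000. The remaining £560,000 passes to the descendants.
The descendants' portion (£560,000) is divided into 4 shares of £140,000: Lorcan, Farrukh, and Torin each take £140,000; Willa's £140,000 share passes to Willa's issue.
Willa's share (£140,000) is divided into 2 shares of £70,000: Ilse and Ansel each take £70,000.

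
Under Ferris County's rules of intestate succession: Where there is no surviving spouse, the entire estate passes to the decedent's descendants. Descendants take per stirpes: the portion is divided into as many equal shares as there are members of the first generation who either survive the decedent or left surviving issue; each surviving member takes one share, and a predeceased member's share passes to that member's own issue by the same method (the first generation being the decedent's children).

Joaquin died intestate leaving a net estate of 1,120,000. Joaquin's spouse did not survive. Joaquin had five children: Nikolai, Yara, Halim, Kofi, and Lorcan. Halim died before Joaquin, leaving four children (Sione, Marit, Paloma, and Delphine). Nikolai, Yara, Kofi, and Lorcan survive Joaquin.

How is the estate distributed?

The entire 1,120,000 passes to the descendants.
That amount (1,120,000) is divided into 5 shares of 224,000: Nikolai, Yara, Kofi, and Lorcan each take 224,000; Halim's 224,000 share passes to Halim's issue.
Halim's share (224,000) is divided into 4 shares of 56,000: Sione, Marit, Paloma, and Delphine each take 56,000.

Nikolai: 224,000; Yara: 224,000; Sione: 56,000; Marit: 56,000; Paloma: 56,000; Delphine: 56,000; Kofi: 224,000; Lorcan: 224,000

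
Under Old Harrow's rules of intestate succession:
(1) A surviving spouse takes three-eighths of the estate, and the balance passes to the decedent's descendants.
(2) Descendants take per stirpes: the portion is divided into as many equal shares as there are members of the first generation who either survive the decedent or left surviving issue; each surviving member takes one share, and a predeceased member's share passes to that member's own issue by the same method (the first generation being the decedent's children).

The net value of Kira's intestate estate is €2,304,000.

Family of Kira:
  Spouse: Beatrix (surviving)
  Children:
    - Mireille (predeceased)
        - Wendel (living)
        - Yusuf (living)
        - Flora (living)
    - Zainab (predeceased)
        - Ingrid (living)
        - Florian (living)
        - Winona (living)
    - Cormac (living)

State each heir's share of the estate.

Beatrix takes three-eighths of €2,304,000 = €864,000. The remaining €1,440,000 passes to the descendants.
The descendants' portion (€1,440,000) is divided into 3 shares of €480,000: Cormac takes €480,000; Mireille's €480,000 share passes to Mireille's issue; Zainab's €480,000 share passes to Zainab's issue.
Mireille's share (€480,000) is divided into 3 shares of €160,000: Wendel, Yusuf, and Flora each take €160,000.
Zainab's share (€480,000) is divided into 3 shares of €160,000: Ingrid, Florian, and Winona each take €160,000.

Beatrix: €864,000; Wendel: €160,000; Yusuf: €160,000; Flora: €160,000; Ingrid: €160,000; Florian: €160,000; Winona: €160,000; Cormac: €480,000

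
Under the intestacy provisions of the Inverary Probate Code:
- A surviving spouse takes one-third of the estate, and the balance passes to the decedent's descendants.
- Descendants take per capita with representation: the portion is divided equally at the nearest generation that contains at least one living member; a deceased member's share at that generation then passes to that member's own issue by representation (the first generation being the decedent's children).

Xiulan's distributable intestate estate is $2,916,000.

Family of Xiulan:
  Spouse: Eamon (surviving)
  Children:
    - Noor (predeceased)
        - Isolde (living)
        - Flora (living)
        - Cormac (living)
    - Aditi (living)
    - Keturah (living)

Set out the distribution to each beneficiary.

Eamon takes one-third of $2,916,000 = $972,000. The remaining $1,944,000 passes to the descendants.
The descendants' portion ($1,944,000) is divided into 3 shares of $648,000: Aditi and Keturah each take $648,000; Noor's $648,000 share passes to Noor's issue.
Noor's share ($648,000) is divided into 3 shares of $216,000: Isolde, Flora, and Cormac each take $216,000.

Eamon: $972,000; Isolde: $216,000; Flora: $216,000; Cormac: $216,000; Aditi: $648,000; Keturah: $648,000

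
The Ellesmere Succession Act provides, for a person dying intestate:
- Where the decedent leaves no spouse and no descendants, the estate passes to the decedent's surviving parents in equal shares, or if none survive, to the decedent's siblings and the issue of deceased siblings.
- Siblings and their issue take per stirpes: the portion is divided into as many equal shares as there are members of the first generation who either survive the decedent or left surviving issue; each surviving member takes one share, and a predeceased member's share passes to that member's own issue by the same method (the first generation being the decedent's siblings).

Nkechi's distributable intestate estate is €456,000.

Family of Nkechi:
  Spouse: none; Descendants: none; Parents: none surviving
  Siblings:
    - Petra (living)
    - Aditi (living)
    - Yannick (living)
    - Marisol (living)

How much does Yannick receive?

Yannick receives €114,000.

The entire €456,000 passes to the siblings and their issue.
That amount (€456,000) is divided into 4 shares of €114,000: Petra, Aditi, Yannick, and Marisol each take €114,000.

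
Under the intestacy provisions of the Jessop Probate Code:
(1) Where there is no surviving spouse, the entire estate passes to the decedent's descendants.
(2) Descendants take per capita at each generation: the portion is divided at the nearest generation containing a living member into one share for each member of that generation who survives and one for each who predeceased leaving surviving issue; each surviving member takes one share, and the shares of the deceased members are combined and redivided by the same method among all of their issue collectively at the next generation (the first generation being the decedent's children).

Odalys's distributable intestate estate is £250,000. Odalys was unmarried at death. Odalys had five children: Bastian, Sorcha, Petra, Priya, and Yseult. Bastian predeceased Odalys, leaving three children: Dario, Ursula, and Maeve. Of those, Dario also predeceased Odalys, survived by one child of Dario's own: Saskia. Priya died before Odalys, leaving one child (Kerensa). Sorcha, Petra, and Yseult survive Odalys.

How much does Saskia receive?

Saskia receives £25,000.

The entire £250,000 passes to the descendants.
That amount (£250,000) is divided at the children's generation into 5 shares of £50,000. Sorcha, Petra, and Yseult each take £50,000. The 2 shares of the deceased (Bastian and Priya) are combined into a pool of £100,000.
That pool (£100,000) is divided at the grandchildren's generation into 4 shares of £25,000. Ursula, Maeve, and Kerensa each take £25,000. The remaining share for the deceased Dario (£25,000) is carried to the next generation.
That pool (£25,000) passes entirely to Saskia, the sole taker at the great-grandchildren's generation.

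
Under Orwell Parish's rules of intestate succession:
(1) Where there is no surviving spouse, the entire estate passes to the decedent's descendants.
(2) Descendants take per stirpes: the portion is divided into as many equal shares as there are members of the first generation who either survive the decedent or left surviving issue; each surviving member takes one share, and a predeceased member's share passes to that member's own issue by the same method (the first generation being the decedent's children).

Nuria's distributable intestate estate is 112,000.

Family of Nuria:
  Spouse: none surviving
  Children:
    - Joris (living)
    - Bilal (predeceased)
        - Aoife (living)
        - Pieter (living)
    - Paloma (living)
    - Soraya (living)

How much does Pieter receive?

The entire 112,000 passes to the descendants.
That amount (112,000) is divided into 4 shares of 28,000: Joris, Paloma, and Soraya each take 28,000; Bilal's 28,000 share passes to Bilal's issue.
Bilal's share (28,000) is divided into 2 shares of 14,000: Aoife and Pieter each take 14,000.

Pieter receives 14,000.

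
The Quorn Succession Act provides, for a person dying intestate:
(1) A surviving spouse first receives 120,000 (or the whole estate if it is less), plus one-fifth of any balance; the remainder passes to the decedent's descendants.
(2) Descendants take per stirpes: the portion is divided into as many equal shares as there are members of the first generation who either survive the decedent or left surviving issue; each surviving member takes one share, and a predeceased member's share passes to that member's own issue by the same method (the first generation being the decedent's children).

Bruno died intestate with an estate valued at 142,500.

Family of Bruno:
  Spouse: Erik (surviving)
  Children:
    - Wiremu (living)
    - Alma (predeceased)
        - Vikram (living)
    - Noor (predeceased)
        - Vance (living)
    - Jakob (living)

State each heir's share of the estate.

Erik: 124,500; Wiremu: 4,500; Vikram: 4,500; Vance: 4,500; Jakob: 4,500

Erik first takes 120,000, leaving a balance of 22,500. Erik then takes one-fifth of the balance (4,500), for a total of 124,500. The remaining 18,000 passes to the descendants.
The descendants' portion (18,000) is divided into 4 shares of 4,500: Wiremu and Jakob each take 4,500; Alma's 4,500 share passes to Alma's issue; Noor's 4,500 share passes to Noor's issue.
Alma's share (4,500) passes entirely to Vikram.
Noor's share (4,500) passes entirely to Vance.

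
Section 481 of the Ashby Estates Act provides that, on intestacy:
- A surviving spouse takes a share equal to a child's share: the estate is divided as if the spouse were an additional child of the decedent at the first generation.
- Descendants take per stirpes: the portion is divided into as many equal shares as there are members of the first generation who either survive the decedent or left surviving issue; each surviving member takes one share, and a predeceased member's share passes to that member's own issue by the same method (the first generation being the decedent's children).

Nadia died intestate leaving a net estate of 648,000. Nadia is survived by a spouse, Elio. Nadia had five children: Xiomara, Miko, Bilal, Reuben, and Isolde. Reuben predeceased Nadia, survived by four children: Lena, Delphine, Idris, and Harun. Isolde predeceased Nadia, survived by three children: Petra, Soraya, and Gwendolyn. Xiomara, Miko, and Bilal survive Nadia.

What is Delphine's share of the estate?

Delphine receives 27,000.

The spouse counts as an additional share at the children's level, so there are 6 primary shares of 108,000. Elio takes one such share (108,000).
The children's combined portion (540,000) is divided into 5 shares of 108,000: Xiomara, Miko, and Bilal each take 108,000; Reuben's 108,000 share passes to Reuben's issue; Isolde's 108,000 share passes to Isolde's issue.
Reuben's share (108,000) is divided into 4 shares of 27,000: Lena, Delphine, Idris, and Harun each take 27,000.
Isolde's share (108,000) is divided into 3 shares of 36,000: Petra, Soraya, and Gwendolyn each take 36,000.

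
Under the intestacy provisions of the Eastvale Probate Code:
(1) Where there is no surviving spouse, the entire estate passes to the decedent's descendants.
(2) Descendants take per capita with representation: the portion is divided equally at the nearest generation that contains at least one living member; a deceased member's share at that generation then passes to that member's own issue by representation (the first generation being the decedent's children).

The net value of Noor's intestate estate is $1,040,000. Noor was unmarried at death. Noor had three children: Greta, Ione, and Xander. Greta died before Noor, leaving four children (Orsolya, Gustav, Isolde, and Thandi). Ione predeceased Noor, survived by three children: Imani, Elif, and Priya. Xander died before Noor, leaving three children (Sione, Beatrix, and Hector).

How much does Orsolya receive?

The entire $1,040,000 passes to the descendants.
No child survives, so the initial division is made at the grandchildren's generation.
That amount ($1,040,000) is divided into 10 shares of $104,000: Orsolya, Gustav, Isolde, Thandi, Imani, Elif, Priya, Sione, Beatrix, and Hector each take $104,000.

Orsolya receives $104,000.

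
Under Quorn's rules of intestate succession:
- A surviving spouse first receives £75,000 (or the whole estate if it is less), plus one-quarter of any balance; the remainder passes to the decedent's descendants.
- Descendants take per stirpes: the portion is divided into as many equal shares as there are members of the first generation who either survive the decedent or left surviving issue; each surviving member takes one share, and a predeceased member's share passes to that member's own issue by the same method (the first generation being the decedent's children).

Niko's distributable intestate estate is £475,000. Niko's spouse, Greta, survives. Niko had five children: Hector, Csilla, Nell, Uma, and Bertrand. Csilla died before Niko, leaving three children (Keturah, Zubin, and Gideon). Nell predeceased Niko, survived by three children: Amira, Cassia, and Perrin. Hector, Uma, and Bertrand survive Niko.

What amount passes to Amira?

Greta first takes £75,000, leaving a balance of £400,000. Greta then takes one-quarter of the balance (£100,000), for a total of £175,000. The remaining £300,000 passes to the descendants.
The descendants' portion (£300,000) is divided into 5 shares of £60,000: Hector, Uma, and Bertrand each take £60,000; Csilla's £60,000 share passes to Csilla's issue; Nell's £60,000 share passes to Nell's issue.
Csilla's share (£60,000) is divided into 3 shares of £20,000: Keturah, Zubin, and Gideon each take £20,000.
Nell's share (£60,000) is divided into 3 shares of £20,000: Amira, Cassia, and Perrin each take £20,000.

Amira receives £20,000.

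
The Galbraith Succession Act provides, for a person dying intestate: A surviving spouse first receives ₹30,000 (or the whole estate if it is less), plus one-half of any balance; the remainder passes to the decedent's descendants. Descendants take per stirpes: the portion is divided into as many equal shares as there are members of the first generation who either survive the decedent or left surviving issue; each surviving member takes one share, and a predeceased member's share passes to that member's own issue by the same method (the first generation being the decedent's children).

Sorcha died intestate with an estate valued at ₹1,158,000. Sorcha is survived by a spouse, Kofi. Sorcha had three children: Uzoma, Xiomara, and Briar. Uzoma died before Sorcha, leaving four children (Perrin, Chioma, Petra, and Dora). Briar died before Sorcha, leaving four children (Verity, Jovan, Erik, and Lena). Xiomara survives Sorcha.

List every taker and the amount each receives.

Kofi: ₹594,000; Perrin: ₹47,000; Chioma: ₹47,000; Petra: ₹47,000; Dora: ₹47,000; Xiomara: ₹188,000; Verity: ₹47,000; Jovan: ₹47,000; Erik: ₹47,000; Lena: ₹47,000

Kofi first takes ₹30,000, leaving a balance of ₹1,128,000. Kofi then takes one-half of the balance (₹564,000), for a total of ₹594,000. The remaining ₹564,000 passes to the descendants.
The descendants' portion (₹564,000) is divided into 3 shares of ₹188,000: Xiomara takes ₹188,000; Uzoma's ₹188,000 share passes to Uzoma's issue; Briar's ₹188,000 share passes to Briar's issue.
Uzoma's share (₹188,000) is divided into 4 shares of ₹47,000: Perrin, Chioma, Petra, and Dora each take ₹47,000.
Briar's share (₹188,000) is divided into 4 shares of ₹47,000: Verity, Jovan, Erik, and Lena each take ₹47,000.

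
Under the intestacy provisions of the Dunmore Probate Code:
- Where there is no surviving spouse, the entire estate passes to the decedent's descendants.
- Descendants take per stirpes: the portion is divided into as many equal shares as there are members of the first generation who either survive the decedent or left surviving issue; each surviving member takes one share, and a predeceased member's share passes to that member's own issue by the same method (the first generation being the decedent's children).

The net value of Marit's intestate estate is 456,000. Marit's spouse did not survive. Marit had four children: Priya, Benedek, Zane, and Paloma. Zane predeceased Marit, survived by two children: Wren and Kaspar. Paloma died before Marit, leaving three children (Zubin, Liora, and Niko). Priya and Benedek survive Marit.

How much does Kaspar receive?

The entire 456,000 passes to the descendants.
That amount (456,000) is divided into 4 shares of 114,000: Priya and Benedek each take 114,000; Zane's 114,000 share passes to Zane's issue; Paloma's 114,000 share passes to Paloma's issue.
Zane's share (114,000) is divided into 2 shares of 57,000: Wren and Kaspar each take 57,000.
Paloma's share (114,000) is divided into 3 shares of 38,000: Zubin, Liora, and Niko each take 38,000.

Kaspar receives 57,000.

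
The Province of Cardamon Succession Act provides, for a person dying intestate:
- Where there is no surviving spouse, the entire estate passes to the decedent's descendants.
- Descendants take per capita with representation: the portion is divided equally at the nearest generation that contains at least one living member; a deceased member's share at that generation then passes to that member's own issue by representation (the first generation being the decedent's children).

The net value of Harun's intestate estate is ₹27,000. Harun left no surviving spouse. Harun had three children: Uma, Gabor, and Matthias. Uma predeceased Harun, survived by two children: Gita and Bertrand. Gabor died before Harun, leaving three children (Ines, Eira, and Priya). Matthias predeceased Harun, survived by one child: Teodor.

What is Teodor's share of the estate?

Teodor receives ₹4,500.

The entire ₹27,000 passes to the descendants.
No child survives, so the initial division is made at the grandchildren's generation.
That amount (₹27,000) is divided into 6 shares of ₹4,500: Gita, Bertrand, Ines, Eira, Priya, and Teodor each take ₹4,500.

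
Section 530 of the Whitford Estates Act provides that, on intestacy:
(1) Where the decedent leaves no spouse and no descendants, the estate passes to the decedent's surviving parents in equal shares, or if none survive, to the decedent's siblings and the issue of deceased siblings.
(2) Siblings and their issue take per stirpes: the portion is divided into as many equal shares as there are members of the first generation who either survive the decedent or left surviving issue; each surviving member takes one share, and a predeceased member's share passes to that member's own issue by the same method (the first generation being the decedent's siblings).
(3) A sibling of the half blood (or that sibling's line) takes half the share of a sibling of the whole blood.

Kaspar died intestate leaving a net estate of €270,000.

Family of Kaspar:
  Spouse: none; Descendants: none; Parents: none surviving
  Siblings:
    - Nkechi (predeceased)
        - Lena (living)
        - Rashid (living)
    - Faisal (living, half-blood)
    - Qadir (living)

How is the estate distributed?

Lena: €54,000; Rashid: €54,000; Faisal: €54,000; Qadir: €108,000

The entire €270,000 passes to the siblings and their issue.
Counting each half-blood sibling's line as half a unit, there are 5/2 units in €270,000, so one unit is €108,000. Whole-blood lines (Nkechi and Qadir) take €108,000 each; half-blood lines (Faisal) take €54,000 each.
Nkechi's share (€108,000) is divided into 2 shares of €54,000: Lena and Rashid each take €54,000.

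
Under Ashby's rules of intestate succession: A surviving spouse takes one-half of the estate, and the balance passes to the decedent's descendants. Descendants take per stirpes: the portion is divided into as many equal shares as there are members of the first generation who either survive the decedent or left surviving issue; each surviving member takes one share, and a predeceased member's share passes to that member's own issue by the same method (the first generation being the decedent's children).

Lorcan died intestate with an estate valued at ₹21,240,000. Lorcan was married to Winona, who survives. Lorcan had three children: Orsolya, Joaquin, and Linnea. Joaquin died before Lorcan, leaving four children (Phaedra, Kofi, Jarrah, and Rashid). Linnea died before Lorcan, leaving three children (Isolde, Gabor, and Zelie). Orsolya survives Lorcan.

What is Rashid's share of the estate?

Winona takes one-half of ₹21,240,000 = ₹10,620,000. The remaining ₹10,620,000 passes to the descendants.
The descendants' portion (₹10,620,000) is divided into 3 shares of ₹3,540,000: Orsolya takes ₹3,540,000; Joaquin's ₹3,540,000 share passes to Joaquin's issue; Linnea's ₹3,540,000 share passes to Linnea's issue.
Joaquin's share (₹3,540,000) is divided into 4 shares of ₹885,000: Phaedra, Kofi, Jarrah, and Rashid each take ₹885,000.
Linnea's share (₹3,540,000) is divided into 3 shares of ₹1,180,000: Isolde, Gabor, and Zelie each take ₹1,180,000.

Rashid receives ₹885,000.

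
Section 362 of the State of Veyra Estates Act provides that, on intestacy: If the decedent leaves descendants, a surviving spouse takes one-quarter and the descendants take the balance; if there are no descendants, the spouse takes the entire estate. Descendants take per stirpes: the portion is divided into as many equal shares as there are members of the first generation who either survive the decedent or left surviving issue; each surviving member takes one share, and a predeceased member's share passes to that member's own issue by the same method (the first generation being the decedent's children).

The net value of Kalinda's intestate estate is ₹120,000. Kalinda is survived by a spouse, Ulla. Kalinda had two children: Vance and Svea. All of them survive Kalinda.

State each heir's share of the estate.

Ulla: ₹30,000; Vance: ₹45,000; Svea: ₹45,000

Ulla takes one-quarter of ₹120,000 = ₹30,000. The remaining ₹90,000 passes to the descendants.
The descendants' portion (₹90,000) is divided into 2 shares of ₹45,000: Vance and Svea each take ₹45,000.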